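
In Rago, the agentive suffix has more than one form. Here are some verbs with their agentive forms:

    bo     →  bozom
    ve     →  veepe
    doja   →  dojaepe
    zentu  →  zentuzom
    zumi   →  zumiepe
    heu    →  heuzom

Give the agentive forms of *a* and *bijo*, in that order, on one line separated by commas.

aepe, bijozom

The alternation tracks the last vowel of the stem — -zom when the last vowel of the stem is a rounded vowel (*bo*, *zentu*, *heu*); -epe when the last vowel of the stem is an unrounded vowel (*ve*, *doja*, *zumi*).
*a*: last vowel = /a/, an unrounded vowel → -epe → *aepe*.
Since the last vowel of *bijo* is /o/ (a rounded vowel), it takes -zom, giving *bijozom*.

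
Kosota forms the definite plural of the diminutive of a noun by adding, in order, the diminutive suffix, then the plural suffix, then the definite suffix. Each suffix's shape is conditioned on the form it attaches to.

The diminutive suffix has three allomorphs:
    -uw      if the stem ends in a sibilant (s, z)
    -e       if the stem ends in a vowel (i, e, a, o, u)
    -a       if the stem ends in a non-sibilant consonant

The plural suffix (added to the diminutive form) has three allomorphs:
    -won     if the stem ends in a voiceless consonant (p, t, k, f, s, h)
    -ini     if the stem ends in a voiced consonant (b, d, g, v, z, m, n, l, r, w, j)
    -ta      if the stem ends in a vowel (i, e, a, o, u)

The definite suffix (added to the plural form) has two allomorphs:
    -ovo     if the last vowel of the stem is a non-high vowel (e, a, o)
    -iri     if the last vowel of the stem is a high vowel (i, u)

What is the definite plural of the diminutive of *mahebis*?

mahebisuwiniiri

Since the final sound of *mahebis* is /s/ (a sibilant), it takes -uw, giving *mahebisuw*.
Since the final sound of the diminutive form *mahebisuw* is /w/ (a voiced consonant), it takes -ini, giving *mahebisuwini*.
The plural form *mahebisuwini* — last vowel /i/ (a high vowel) → -iri → *mahebisuwiniiri*.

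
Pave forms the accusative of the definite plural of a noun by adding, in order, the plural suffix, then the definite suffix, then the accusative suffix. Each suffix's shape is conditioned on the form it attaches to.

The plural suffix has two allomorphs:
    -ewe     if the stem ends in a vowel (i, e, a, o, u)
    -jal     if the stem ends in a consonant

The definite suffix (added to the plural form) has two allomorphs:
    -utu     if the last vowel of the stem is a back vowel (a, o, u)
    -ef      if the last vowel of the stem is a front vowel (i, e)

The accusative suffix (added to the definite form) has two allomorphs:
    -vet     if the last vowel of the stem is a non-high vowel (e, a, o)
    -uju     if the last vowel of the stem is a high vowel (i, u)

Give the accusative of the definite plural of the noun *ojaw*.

The final sound of *ojaw* is /w/, which is a consonant, so the plural suffix is -jal, giving *ojawjal*.
The last vowel of the plural form *ojawjal* is /a/, which is a back vowel, so the definite suffix is -utu, giving *ojawjalutu*.
The definite form *ojawjalutu* — last vowel /u/ (a high vowel) → -uju → *ojawjalutuuju*.

ojawjalutuuju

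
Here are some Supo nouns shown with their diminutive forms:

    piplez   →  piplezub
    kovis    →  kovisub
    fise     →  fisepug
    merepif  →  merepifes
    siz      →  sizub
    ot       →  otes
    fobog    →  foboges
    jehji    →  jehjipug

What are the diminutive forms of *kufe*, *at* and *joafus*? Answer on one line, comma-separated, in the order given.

The alternation tracks the final sound of the stem — -ub when the stem ends in a sibilant (*piplez*, *kovis*, *siz*); -es when the stem ends in a non-sibilant consonant (*merepif*, *ot*, *fobog*); -pug when the stem ends in a vowel (*fise*, *jehji*).
The final sound of *kufe* is /e/, which is a vowel, so the suffix is -pug, giving *kufepug*.
*at* — final sound /t/ (a non-sibilant consonant) → -es → *ates*.
*joafus*: final sound = /s/, a sibilant → -ub → *joafusub*.

kufepug, ates, joafusub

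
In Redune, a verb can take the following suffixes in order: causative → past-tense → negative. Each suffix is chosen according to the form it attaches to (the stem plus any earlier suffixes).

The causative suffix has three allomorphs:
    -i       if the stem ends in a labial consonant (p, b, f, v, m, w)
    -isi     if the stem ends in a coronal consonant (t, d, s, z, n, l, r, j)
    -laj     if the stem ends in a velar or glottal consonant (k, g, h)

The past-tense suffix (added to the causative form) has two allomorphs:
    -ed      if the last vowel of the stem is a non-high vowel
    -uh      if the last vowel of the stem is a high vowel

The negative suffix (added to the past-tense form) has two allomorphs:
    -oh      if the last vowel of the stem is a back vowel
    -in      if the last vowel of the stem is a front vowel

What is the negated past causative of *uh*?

*uh*: final consonant = /h/, velar/glottal → -laj → *uhlaj*.
Since the last vowel of the causative form *uhlaj* is /a/ (a non-high vowel), it takes -ed, giving *uhlajed*.
The past-tense form *uhlajed*: last vowel = /e/, a front vowel → -in → *uhlajedin*.

uhlajedin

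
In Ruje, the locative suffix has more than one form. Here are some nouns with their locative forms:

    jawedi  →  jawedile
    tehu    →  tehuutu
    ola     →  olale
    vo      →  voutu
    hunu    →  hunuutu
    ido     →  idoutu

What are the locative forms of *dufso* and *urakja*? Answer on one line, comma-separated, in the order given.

dufsoutu, urakjale

The alternation tracks the last vowel of the stem — -utu when the last vowel of the stem is a rounded vowel (*tehu*, *vo*, *hunu*, *ido*); -le when the last vowel of the stem is an unrounded vowel (*jawedi*, *ola*).
The last vowel of *dufso* is /o/, which is a rounded vowel, so the suffix is -utu, giving *dufsoutu*.
*urakja*: last vowel = /a/, an unrounded vowel → -le → *urakjale*.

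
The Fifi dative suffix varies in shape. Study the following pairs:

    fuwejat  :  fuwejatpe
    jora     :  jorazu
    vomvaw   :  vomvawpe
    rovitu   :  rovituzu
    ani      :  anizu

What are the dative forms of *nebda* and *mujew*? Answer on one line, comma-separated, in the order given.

nebdazu, mujewpe

The suffix is conditioned by the final sound: -pe when the stem ends in a consonant (*fuwejat*, *vomvaw*); -zu when the stem ends in a vowel (*jora*, *rovitu*, *ani*).
Since the final sound of *nebda* is /a/ (a vowel), it takes -zu, giving *nebdazu*.
*mujew*: final sound = /w/, a consonant → -pe → *mujewpe*.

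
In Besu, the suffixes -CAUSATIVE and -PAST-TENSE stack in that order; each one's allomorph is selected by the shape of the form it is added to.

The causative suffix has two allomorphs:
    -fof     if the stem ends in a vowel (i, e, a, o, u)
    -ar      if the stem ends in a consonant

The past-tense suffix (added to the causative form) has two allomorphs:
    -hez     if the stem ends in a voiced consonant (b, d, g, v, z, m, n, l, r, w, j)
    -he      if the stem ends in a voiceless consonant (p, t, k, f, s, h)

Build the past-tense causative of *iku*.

Since the final sound of *iku* is /u/ (a vowel), it takes -fof, giving *ikufof*.
The causative form *ikufof* — final consonant /f/ (voiceless) → -he → *ikufofhe*.

ikufofhe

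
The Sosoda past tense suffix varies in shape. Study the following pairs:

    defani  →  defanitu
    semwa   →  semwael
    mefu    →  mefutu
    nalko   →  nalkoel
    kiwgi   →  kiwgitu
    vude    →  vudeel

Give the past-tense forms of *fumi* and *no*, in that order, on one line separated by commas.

fumitu, noel

The pattern is height harmony: -tu when the last vowel of the stem is a high vowel (*defani*, *mefu*, *kiwgi*); -el when the last vowel of the stem is a non-high vowel (*semwa*, *nalko*, *vude*).
The last vowel of *fumi* is /i/, which is a high vowel, so the suffix is -tu, giving *fumitu*.
*no*: last vowel = /o/, a non-high vowel → -el → *noel*.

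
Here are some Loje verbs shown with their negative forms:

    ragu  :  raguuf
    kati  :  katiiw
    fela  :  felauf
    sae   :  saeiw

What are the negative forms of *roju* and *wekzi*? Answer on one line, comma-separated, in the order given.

The alternation tracks the last vowel of the stem — -iw when the last vowel of the stem is a front vowel (*kati*, *sae*); -uf when the last vowel of the stem is a back vowel (*ragu*, *fela*).
*roju* — last vowel /u/ (a back vowel) → -uf → *rojuuf*.
Since the last vowel of *wekzi* is /i/ (a front vowel), it takes -iw, giving *wekziiw*.

rojuuf, wekziiw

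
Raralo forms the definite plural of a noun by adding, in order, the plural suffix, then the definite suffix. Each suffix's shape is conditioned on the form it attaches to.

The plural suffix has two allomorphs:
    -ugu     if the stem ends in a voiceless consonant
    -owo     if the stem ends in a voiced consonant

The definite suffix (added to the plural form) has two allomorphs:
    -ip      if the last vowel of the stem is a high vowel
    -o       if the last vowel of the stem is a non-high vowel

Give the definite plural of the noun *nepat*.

nepatuguip

*nepat* — final consonant /t/ (voiceless) → -ugu → *nepatugu*.
The plural form *nepatugu*: last vowel = /u/, a high vowel → -ip → *nepatuguip*.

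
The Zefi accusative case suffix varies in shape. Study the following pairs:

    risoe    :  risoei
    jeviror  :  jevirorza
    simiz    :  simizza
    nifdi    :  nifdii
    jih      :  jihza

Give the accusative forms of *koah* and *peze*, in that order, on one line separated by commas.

koahza, pezei

The alternation tracks the final sound of the stem — -za when the stem ends in a consonant (*jeviror*, *simiz*, *jih*); -i when the stem ends in a vowel (*risoe*, *nifdi*).
*koah*: final sound = /h/, a consonant → -za → *koahza*.
Since the final sound of *peze* is /e/ (a vowel), it takes -i, giving *pezei*.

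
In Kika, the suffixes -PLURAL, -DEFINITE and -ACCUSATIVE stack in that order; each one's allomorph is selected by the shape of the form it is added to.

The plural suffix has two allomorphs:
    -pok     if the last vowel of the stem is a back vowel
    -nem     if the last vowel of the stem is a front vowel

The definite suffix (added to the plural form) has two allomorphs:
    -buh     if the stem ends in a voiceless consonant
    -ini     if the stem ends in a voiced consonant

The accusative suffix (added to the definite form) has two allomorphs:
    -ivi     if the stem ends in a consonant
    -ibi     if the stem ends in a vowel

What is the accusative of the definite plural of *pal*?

The last vowel of *pal* is /a/, which is a back vowel, so the plural suffix is -pok, giving *palpok*.
The plural form *palpok* — final consonant /k/ (voiceless) → -buh → *palpokbuh*.
The definite form *palpokbuh*: final sound = /h/, a consonant → -ivi → *palpokbuhivi*.

palpokbuhivi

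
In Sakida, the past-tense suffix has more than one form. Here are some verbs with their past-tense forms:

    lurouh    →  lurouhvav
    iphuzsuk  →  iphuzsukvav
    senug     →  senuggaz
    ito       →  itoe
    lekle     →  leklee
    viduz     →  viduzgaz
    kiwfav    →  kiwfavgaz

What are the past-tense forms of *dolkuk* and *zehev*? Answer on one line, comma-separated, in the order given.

dolkukvav, zehevgaz

The pattern is voicing of the final sound: -vav when the stem ends in a voiceless consonant (*lurouh*, *iphuzsuk*); -gaz when the stem ends in a voiced consonant (*senug*, *viduz*, *kiwfav*); -e when the stem ends in a vowel (*ito*, *lekle*).
The final sound of *dolkuk* is /k/, which is a voiceless consonant, so the suffix is -vav, giving *dolkukvav*.
*zehev*: final sound = /v/, a voiced consonant → -gaz → *zehevgaz*.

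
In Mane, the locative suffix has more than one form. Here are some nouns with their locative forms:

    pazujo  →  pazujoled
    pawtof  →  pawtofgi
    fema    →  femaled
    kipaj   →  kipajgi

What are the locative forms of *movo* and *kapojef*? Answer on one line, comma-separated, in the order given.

The pattern is consonant vs. vowel: -gi when the stem ends in a consonant (*pawtof*, *kipaj*); -led when the stem ends in a vowel (*pazujo*, *fema*).
*movo* — final sound /o/ (a vowel) → -led → *movoled*.
*kapojef* — final sound /f/ (a consonant) → -gi → *kapojefgi*.

movoled, kapojefgi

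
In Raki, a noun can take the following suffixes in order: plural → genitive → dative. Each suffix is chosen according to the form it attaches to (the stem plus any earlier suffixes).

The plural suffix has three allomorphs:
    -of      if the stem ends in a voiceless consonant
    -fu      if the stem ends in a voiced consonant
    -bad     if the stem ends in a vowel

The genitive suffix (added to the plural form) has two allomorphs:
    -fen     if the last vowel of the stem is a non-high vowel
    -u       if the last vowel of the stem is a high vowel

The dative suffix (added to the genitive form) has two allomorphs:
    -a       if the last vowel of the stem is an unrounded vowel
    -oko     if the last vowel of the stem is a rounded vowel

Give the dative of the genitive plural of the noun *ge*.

*ge* — final sound /e/ (a vowel) → -bad → *gebad*.
The last vowel of the plural form *gebad* is /a/, which is a non-high vowel, so the genitive suffix is -fen, giving *gebadfen*.
The genitive form *gebadfen* — last vowel /e/ (an unrounded vowel) → -a → *gebadfena*.

gebadfena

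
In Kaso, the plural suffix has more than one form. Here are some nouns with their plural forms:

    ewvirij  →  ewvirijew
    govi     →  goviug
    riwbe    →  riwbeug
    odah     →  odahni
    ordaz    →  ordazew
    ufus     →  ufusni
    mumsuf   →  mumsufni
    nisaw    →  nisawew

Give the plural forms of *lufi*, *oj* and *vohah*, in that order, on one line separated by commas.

The pattern is voicing of the final sound: -ni when the stem ends in a voiceless consonant (*odah*, *ufus*, *mumsuf*); -ew when the stem ends in a voiced consonant (*ewvirij*, *ordaz*, *nisaw*); -ug when the stem ends in a vowel (*govi*, *riwbe*).
*lufi* — final sound /i/ (a vowel) → -ug → *lufiug*.
*oj*: final sound = /j/, a voiced consonant → -ew → *ojew*.
Since the final sound of *vohah* is /h/ (a voiceless consonant), it takes -ni, giving *vohahni*.

lufiug, ojew, vohahni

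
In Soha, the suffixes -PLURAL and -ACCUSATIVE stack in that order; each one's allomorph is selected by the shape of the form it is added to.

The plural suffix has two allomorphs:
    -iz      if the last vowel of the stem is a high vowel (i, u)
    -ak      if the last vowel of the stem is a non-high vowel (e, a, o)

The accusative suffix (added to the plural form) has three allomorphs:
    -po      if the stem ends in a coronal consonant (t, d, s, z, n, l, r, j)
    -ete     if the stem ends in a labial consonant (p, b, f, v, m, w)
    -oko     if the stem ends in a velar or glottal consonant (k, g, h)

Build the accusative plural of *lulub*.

lulubizpo

The last vowel of *lulub* is /u/, which is a high vowel, so the plural suffix is -iz, giving *lulubiz*.
Since the final consonant of the plural form *lulubiz* is /z/ (coronal), it takes -po, giving *lulubizpo*.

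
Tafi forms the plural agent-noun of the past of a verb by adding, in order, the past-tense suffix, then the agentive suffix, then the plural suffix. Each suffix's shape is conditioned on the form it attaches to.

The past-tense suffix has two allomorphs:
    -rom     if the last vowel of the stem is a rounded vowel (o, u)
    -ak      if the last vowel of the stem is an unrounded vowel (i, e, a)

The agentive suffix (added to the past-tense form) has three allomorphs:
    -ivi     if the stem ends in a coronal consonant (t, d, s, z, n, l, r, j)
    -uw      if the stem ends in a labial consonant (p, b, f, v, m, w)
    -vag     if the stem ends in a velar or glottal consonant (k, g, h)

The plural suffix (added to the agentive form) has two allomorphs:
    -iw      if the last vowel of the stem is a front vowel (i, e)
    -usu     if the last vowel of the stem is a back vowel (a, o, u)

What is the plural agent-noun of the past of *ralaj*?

ralajakvagusu

*ralaj* — last vowel /a/ (an unrounded vowel) → -ak → *ralajak*.
The final consonant of the past-tense form *ralajak* is /k/, which is velar/glottal, so the agentive suffix is -vag, giving *ralajakvag*.
The last vowel of the agentive form *ralajakvag* is /a/, which is a back vowel, so the plural suffix is -usu, giving *ralajakvagusu*.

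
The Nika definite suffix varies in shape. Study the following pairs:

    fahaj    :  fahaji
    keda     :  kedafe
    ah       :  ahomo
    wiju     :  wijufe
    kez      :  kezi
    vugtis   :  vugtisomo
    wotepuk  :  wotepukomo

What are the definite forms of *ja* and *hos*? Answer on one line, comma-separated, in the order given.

The pattern is voicing of the final sound: -omo when the stem ends in a voiceless consonant (*ah*, *vugtis*, *wotepuk*); -i when the stem ends in a voiced consonant (*fahaj*, *kez*); -fe when the stem ends in a vowel (*keda*, *wiju*).
*ja* — final sound /a/ (a vowel) → -fe → *jafe*.
Since the final sound of *hos* is /s/ (a voiceless consonant), it takes -omo, giving *hosomo*.

jafe, hosomo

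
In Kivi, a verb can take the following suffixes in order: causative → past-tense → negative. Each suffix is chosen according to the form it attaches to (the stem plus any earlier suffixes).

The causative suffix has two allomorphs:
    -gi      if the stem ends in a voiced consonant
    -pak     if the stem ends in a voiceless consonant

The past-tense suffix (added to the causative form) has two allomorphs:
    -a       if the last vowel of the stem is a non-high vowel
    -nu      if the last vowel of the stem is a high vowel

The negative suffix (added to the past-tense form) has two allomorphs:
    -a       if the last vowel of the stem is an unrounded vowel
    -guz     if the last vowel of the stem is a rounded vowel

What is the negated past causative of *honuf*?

*honuf* — final consonant /f/ (voiceless) → -pak → *honufpak*.
Since the last vowel of the causative form *honufpak* is /a/ (a non-high vowel), it takes -a, giving *honufpaka*.
The past-tense form *honufpaka*: last vowel = /a/, an unrounded vowel → -a → *honufpakaa*.

honufpakaa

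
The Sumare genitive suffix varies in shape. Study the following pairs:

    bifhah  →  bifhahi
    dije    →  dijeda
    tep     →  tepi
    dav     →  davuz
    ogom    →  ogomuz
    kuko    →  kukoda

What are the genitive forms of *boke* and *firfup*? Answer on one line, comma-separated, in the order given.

bokeda, firfupi

Looking at the final sound of each stem: -i when the stem ends in a voiceless consonant (*bifhah*, *tep*); -uz when the stem ends in a voiced consonant (*dav*, *ogom*); -da when the stem ends in a vowel (*dije*, *kuko*).
The final sound of *boke* is /e/, which is a vowel, so the suffix is -da, giving *bokeda*.
The final sound of *firfup* is /p/, which is a voiceless consonant, so the suffix is -i, giving *firfupi*.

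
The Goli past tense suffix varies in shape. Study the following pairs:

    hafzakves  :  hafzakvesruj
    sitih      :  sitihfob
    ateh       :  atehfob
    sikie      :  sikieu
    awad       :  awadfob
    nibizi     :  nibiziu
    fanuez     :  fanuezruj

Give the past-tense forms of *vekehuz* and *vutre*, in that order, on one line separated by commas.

vekehuzruj, vutreu

The pattern is sibilance of the final sound: -ruj when the stem ends in a sibilant (*hafzakves*, *fanuez*); -fob when the stem ends in a non-sibilant consonant (*sitih*, *ateh*, *awad*); -u when the stem ends in a vowel (*sikie*, *nibizi*).
The final sound of *vekehuz* is /z/, which is a sibilant, so the suffix is -ruj, giving *vekehuzruj*.
*vutre*: final sound = /e/, a vowel → -u → *vutreu*.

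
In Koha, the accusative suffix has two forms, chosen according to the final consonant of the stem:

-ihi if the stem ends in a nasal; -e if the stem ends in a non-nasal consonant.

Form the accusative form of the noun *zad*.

The final consonant of *zad* is /d/, which is non-nasal, so the suffix is -e, giving *zade*.

zade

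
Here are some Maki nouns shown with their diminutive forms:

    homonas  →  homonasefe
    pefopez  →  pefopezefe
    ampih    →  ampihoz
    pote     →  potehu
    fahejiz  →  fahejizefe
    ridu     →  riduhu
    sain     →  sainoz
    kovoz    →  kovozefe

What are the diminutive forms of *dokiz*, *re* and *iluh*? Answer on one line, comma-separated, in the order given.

The alternation tracks the final sound of the stem — -efe when the stem ends in a sibilant (*homonas*, *pefopez*, *fahejiz*, *kovoz*); -oz when the stem ends in a non-sibilant consonant (*ampih*, *sain*); -hu when the stem ends in a vowel (*pote*, *ridu*).
The final sound of *dokiz* is /z/, which is a sibilant, so the suffix is -efe, giving *dokizefe*.
*re*: final sound = /e/, a vowel → -hu → *rehu*.
The final sound of *iluh* is /h/, which is a non-sibilant consonant, so the suffix is -oz, giving *iluhoz*.

dokizefe, rehu, iluhoz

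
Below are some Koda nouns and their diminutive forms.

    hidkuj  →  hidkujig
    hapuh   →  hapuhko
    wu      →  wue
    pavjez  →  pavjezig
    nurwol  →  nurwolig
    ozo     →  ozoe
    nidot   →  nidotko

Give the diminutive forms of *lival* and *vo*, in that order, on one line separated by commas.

livalig, voe

The suffix is conditioned by the final sound: -ko when the stem ends in a voiceless consonant (*hapuh*, *nidot*); -ig when the stem ends in a voiced consonant (*hidkuj*, *pavjez*, *nurwol*); -e when the stem ends in a vowel (*wu*, *ozo*).
The final sound of *lival* is /l/, which is a voiced consonant, so the suffix is -ig, giving *livalig*.
*vo*: final sound = /o/, a vowel → -e → *voe*.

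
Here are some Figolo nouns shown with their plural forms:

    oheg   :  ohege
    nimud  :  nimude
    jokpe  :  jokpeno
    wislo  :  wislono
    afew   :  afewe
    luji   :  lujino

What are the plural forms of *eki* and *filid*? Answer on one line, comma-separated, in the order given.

ekino, filide

The alternation tracks the final sound of the stem — -e when the stem ends in a consonant (*oheg*, *nimud*, *afew*); -no when the stem ends in a vowel (*jokpe*, *wislo*, *luji*).
*eki* — final sound /i/ (a vowel) → -no → *ekino*.
*filid* — final sound /d/ (a consonant) → -e → *filide*.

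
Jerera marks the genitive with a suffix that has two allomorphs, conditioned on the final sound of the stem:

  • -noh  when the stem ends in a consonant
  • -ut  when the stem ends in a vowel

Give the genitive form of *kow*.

*kow*: final sound = /w/, a consonant → -noh → *kownoh*.

kownoh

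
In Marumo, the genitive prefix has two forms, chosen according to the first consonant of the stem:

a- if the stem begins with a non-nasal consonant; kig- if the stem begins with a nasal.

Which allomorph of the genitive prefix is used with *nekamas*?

kig-

*nekamas* — first consonant /n/ (a nasal) → kig-.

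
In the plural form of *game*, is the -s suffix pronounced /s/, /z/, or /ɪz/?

/z/

The stem *game* ends in a voiced non-sibilant sound.
The plural suffix surfaces as /ɪz/ after sibilants, /s/ after other voiceless consonants, and /z/ after other voiced sounds.
So the plural -s on *game* is pronounced /z/.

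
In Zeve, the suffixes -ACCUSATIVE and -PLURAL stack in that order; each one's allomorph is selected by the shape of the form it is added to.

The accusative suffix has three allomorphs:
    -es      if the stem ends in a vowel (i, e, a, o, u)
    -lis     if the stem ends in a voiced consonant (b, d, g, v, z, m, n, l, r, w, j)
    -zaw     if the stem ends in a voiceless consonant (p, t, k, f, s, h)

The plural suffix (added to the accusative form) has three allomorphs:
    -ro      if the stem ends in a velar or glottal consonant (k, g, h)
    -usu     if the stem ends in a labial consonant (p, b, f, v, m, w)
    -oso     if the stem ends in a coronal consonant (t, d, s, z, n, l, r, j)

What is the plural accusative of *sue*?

sueesoso

Since the final sound of *sue* is /e/ (a vowel), it takes -es, giving *suees*.
Since the final consonant of the accusative form *suees* is /s/ (coronal), it takes -oso, giving *sueesoso*.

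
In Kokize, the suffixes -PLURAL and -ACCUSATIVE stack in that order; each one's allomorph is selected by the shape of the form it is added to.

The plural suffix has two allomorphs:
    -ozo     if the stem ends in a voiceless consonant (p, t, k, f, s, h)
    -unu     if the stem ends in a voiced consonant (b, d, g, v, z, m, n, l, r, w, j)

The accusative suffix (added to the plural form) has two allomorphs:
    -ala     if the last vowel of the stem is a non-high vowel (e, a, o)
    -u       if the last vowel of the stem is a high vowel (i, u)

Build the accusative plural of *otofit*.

The final consonant of *otofit* is /t/, which is voiceless, so the plural suffix is -ozo, giving *otofitozo*.
The plural form *otofitozo* — last vowel /o/ (a non-high vowel) → -ala → *otofitozoala*.

otofitozoala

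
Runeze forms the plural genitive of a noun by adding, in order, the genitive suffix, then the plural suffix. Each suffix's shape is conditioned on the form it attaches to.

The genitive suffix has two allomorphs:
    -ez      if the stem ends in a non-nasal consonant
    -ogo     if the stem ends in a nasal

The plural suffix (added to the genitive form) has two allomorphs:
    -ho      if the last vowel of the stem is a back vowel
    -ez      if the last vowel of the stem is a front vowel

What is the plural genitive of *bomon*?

bomonogoho

*bomon*: final consonant = /n/, a nasal → -ogo → *bomonogo*.
Since the last vowel of the genitive form *bomonogo* is /o/ (a back vowel), it takes -ho, giving *bomonogoho*.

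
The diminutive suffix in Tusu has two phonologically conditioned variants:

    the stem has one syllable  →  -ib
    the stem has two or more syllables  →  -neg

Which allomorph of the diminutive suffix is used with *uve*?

-neg

With 2 syllables, *uve* takes -neg.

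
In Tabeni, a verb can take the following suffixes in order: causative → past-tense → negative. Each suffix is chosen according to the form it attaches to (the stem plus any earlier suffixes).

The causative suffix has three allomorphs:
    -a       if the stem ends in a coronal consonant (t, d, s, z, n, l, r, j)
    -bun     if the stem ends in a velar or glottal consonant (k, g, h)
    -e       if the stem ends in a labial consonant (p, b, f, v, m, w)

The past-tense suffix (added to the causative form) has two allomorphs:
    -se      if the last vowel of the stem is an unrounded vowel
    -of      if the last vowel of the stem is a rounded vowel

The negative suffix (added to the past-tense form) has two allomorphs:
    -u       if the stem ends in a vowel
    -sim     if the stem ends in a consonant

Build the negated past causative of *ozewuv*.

The final consonant of *ozewuv* is /v/, which is labial, so the causative suffix is -e, giving *ozewuve*.
The causative form *ozewuve*: last vowel = /e/, an unrounded vowel → -se → *ozewuvese*.
The final sound of the past-tense form *ozewuvese* is /e/, which is a vowel, so the negative suffix is -u, giving *ozewuveseu*.

ozewuveseu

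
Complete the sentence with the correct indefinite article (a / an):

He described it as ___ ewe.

a

The indefinite article is chosen by the initial *sound* of the following word, not its spelling.
*ewe* begins with the sound /juː/ (pronounced /juː/) — a consonant sound.
So the article is *a*: He described it as a ewe.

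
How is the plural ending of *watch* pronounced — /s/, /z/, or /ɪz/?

The stem *watch* ends in a sibilant (/s, z, ʃ, ʒ, tʃ, dʒ/).
The plural suffix surfaces as /ɪz/ after sibilants, /s/ after other voiceless consonants, and /z/ after other voiced sounds.
So the plural -s on *watch* is pronounced /ɪz/.

/ɪz/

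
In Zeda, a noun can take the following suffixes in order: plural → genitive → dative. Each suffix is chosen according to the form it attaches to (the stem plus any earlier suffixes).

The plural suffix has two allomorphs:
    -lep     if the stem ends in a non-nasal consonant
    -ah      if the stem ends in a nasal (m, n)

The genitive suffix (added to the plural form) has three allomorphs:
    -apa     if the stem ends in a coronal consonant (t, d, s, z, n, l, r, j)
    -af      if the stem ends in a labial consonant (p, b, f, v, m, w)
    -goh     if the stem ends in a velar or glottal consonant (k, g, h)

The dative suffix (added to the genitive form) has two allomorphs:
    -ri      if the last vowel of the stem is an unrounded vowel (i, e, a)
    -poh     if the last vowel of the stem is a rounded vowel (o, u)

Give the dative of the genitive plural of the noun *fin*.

finahgohpoh

*fin*: final consonant = /n/, a nasal → -ah → *finah*.
The plural form *finah* — final consonant /h/ (velar/glottal) → -goh → *finahgoh*.
The genitive form *finahgoh*: last vowel = /o/, a rounded vowel → -poh → *finahgohpoh*.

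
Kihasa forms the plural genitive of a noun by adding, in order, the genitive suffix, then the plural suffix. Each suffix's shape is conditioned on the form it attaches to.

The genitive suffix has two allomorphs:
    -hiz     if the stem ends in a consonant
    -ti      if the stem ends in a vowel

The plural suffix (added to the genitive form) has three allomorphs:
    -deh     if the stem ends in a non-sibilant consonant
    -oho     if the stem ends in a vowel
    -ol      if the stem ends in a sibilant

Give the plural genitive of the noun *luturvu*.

The final sound of *luturvu* is /u/, which is a vowel, so the genitive suffix is -ti, giving *luturvuti*.
The final sound of the genitive form *luturvuti* is /i/, which is a vowel, so the plural suffix is -oho, giving *luturvutioho*.

luturvutioho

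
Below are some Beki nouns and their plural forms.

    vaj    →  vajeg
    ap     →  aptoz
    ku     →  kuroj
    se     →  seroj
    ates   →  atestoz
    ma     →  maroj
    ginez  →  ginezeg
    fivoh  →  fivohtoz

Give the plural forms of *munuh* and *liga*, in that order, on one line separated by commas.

munuhtoz, ligaroj

Looking at the final sound of each stem: -toz when the stem ends in a voiceless consonant (*ap*, *ates*, *fivoh*); -eg when the stem ends in a voiced consonant (*vaj*, *ginez*); -roj when the stem ends in a vowel (*ku*, *se*, *ma*).
The final sound of *munuh* is /h/, which is a voiceless consonant, so the suffix is -toz, giving *munuhtoz*.
Since the final sound of *liga* is /a/ (a vowel), it takes -roj, giving *ligaroj*.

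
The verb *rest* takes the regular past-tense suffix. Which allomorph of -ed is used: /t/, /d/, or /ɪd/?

The stem *rest* ends in /t/ or /d/.
The -ed suffix is realized as /ɪd/ after /t, d/; as /t/ after other voiceless consonants; and as /d/ after other voiced sounds.
So -ed on *rest* is pronounced /ɪd/.

/ɪd/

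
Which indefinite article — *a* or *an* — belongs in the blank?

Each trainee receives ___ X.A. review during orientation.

an

The indefinite article is chosen by the initial *sound* of the following word, not its spelling.
The initialism *X.A.* is read letter by letter; the first letter, X, is pronounced /ɛks/, which begins with a vowel sound.
So the article is *an*: Each trainee receives an X.A. review during orientation.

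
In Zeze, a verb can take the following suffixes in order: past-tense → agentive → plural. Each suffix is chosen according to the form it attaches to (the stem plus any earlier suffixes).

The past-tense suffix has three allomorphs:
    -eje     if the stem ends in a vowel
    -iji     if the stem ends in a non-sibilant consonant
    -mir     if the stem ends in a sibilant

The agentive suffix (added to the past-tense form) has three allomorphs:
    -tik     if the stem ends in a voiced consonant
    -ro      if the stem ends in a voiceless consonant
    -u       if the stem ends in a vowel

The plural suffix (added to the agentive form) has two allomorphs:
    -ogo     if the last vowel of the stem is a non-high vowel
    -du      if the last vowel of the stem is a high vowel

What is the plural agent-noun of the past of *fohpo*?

The final sound of *fohpo* is /o/, which is a vowel, so the past-tense suffix is -eje, giving *fohpoeje*.
The final sound of the past-tense form *fohpoeje* is /e/, which is a vowel, so the agentive suffix is -u, giving *fohpoejeu*.
The agentive form *fohpoejeu*: last vowel = /u/, a high vowel → -du → *fohpoejeudu*.

fohpoejeudu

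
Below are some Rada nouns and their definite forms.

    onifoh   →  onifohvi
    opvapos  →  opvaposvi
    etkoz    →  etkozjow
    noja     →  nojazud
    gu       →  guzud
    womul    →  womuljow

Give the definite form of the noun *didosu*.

didosuzud

The suffix is conditioned by the final sound: -vi when the stem ends in a voiceless consonant (*onifoh*, *opvapos*); -jow when the stem ends in a voiced consonant (*etkoz*, *womul*); -zud when the stem ends in a vowel (*noja*, *gu*).
*didosu* — final sound /u/ (a vowel) → -zud → *didosuzud*.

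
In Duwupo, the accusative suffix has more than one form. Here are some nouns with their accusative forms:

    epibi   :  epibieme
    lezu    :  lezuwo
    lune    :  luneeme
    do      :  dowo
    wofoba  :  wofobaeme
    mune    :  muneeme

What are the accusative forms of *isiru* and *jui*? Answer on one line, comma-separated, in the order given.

The pattern is rounding harmony: -wo when the last vowel of the stem is a rounded vowel (*lezu*, *do*); -eme when the last vowel of the stem is an unrounded vowel (*epibi*, *lune*, *wofoba*, *mune*).
Since the last vowel of *isiru* is /u/ (a rounded vowel), it takes -wo, giving *isiruwo*.
Since the last vowel of *jui* is /i/ (an unrounded vowel), it takes -eme, giving *juieme*.

isiruwo, juieme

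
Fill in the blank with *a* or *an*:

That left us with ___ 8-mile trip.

The indefinite article is chosen by the initial *sound* of the following word, not its spelling.
The number *8* is spoken "eight", beginning with /eɪt/ — a vowel sound.
So the article is *an*: That left us with an 8-mile trip.

an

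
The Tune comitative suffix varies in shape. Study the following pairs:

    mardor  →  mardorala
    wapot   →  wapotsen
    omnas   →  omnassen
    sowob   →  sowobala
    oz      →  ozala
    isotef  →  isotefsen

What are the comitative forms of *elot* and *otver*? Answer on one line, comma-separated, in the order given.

Looking at the final consonant of each stem: -sen when the stem ends in a voiceless consonant (*wapot*, *omnas*, *isotef*); -ala when the stem ends in a voiced consonant (*mardor*, *sowob*, *oz*).
Since the final consonant of *elot* is /t/ (voiceless), it takes -sen, giving *elotsen*.
Since the final consonant of *otver* is /r/ (voiced), it takes -ala, giving *otverala*.

elotsen, otverala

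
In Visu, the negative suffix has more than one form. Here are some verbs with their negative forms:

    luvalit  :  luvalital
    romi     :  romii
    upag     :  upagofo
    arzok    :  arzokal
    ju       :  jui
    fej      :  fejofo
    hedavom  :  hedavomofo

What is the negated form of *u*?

Looking at the final sound of each stem: -al when the stem ends in a voiceless consonant (*luvalit*, *arzok*); -ofo when the stem ends in a voiced consonant (*upag*, *fej*, *hedavom*); -i when the stem ends in a vowel (*romi*, *ju*).
*u*: final sound = /u/, a vowel → -i → *ui*.

ui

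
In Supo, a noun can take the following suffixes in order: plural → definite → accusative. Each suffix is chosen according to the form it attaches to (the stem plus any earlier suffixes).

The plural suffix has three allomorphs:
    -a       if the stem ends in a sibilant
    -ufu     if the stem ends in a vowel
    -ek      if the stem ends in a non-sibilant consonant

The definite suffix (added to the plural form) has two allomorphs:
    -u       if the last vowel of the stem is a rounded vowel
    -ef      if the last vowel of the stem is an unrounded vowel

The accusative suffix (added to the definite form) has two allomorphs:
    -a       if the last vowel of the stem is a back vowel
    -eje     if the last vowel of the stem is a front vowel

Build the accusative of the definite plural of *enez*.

The final sound of *enez* is /z/, which is a sibilant, so the plural suffix is -a, giving *eneza*.
The plural form *eneza* — last vowel /a/ (an unrounded vowel) → -ef → *enezaef*.
The last vowel of the definite form *enezaef* is /e/, which is a front vowel, so the accusative suffix is -eje, giving *enezaefeje*.

enezaefeje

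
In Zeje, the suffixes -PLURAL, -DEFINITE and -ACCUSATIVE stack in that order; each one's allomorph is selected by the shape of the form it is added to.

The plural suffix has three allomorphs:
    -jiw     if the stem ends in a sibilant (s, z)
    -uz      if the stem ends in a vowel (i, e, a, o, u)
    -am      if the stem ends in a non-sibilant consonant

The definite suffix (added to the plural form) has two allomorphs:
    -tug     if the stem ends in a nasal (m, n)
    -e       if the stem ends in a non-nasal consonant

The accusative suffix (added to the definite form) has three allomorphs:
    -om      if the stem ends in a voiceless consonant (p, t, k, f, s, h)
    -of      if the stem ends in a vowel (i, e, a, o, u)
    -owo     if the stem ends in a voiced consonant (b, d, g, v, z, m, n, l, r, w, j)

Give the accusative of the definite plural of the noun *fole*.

*fole* — final sound /e/ (a vowel) → -uz → *foleuz*.
The plural form *foleuz*: final consonant = /z/, non-nasal → -e → *foleuze*.
The final sound of the definite form *foleuze* is /e/, which is a vowel, so the accusative suffix is -of, giving *foleuzeof*.

foleuzeof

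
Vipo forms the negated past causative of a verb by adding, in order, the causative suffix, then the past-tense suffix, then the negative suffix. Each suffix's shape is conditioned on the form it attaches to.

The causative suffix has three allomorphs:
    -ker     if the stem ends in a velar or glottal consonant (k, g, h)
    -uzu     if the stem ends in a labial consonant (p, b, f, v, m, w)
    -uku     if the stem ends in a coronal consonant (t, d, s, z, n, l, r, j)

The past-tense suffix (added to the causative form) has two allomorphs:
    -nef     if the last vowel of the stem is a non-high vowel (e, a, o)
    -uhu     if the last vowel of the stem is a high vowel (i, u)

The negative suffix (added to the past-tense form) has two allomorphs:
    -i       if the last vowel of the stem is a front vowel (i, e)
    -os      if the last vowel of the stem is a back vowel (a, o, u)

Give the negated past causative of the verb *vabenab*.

The final consonant of *vabenab* is /b/, which is labial, so the causative suffix is -uzu, giving *vabenabuzu*.
The causative form *vabenabuzu* — last vowel /u/ (a high vowel) → -uhu → *vabenabuzuuhu*.
The last vowel of the past-tense form *vabenabuzuuhu* is /u/, which is a back vowel, so the negative suffix is -os, giving *vabenabuzuuhuos*.

vabenabuzuuhuos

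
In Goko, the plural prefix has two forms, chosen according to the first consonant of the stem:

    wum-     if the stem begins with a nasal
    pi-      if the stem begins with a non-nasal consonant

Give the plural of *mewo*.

*mewo*: first consonant = /m/, a nasal → wum- → *wummewo*.

wummewo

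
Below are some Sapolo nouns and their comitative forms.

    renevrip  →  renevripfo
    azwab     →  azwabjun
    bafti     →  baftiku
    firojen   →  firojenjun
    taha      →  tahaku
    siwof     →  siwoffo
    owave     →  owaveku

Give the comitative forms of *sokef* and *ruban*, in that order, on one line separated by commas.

Looking at the final sound of each stem: -fo when the stem ends in a voiceless consonant (*renevrip*, *siwof*); -jun when the stem ends in a voiced consonant (*azwab*, *firojen*); -ku when the stem ends in a vowel (*bafti*, *taha*, *owave*).
*sokef*: final sound = /f/, a voiceless consonant → -fo → *sokeffo*.
*ruban* — final sound /n/ (a voiced consonant) → -jun → *rubanjun*.

sokeffo, rubanjun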